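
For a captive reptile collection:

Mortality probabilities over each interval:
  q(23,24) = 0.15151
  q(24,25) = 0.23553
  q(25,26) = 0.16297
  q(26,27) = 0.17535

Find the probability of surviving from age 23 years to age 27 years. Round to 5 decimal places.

0.44773

Chaining the interval survival probabilities: (1 − 0.15151) × (1 − 0.23553) × (1 − 0.16297) × (1 − 0.17535).
= 0.84849 × 0.76447 × 0.83703 × 0.82465 = 0.447732.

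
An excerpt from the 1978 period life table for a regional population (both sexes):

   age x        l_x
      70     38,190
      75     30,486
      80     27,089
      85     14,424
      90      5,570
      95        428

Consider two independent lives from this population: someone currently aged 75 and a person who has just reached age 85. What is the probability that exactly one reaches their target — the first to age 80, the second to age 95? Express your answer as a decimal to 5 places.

0.86551

p₁ = l_80/l_75 = 27,089/30,486 = 0.888572; p₂ = l_95/l_85 = 428/14,424 = 0.029673.
P(exactly one) = p₁(1−p₂) + (1−p₁)p₂ = 0.862205 + 0.003306 = 0.865512.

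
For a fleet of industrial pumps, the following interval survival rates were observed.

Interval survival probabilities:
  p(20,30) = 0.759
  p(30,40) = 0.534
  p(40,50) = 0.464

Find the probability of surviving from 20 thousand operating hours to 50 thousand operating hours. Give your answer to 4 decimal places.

0.1881

Survival from 20 to 50 is the product of surviving each interval: 0.759 × 0.534 × 0.464.
= 0.188062.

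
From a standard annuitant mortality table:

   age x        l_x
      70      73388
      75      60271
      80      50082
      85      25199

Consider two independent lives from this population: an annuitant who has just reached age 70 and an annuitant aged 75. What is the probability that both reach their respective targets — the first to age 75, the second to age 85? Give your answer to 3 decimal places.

p₁ = l_75/l_70 = 60271/73388 = 0.821265; p₂ = l_85/l_75 = 25199/60271 = 0.418095.
P(both) = p₁ × p₂ = 0.821265 × 0.418095 = 0.343367.

0.343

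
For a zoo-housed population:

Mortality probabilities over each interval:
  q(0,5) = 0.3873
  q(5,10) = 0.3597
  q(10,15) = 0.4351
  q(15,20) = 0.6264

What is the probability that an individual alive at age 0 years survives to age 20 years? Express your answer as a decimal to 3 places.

0.083

Survival from 0 to 20 is the product of surviving each interval: (1 − 0.3873) × (1 − 0.3597) × (1 − 0.4351) × (1 − 0.6264).
= 0.6127 × 0.6403 × 0.5649 × 0.3736 = 0.082796.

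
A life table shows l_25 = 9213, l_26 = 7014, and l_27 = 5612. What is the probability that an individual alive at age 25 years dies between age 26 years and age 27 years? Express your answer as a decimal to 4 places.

0.1522

This is the probability of reaching 26 but not 27, conditional on being alive at 25: (l_26 − l_27) / l_25.
= (7014 − 5612) / 9213 = 1402 / 9213 = 0.152176.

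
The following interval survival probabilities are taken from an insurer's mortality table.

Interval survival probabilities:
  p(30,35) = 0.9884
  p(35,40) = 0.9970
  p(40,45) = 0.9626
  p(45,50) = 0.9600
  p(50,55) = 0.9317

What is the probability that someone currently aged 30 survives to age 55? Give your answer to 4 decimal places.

0.8484

P(survive 30→55) = 0.9884 × 0.9970 × 0.9626 × 0.9600 × 0.9317.
= 0.848440.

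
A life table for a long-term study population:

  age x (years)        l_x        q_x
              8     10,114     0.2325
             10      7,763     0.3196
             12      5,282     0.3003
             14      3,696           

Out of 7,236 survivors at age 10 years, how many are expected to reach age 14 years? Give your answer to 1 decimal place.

3445.1

The relevant probability is 3,696/7,763 = 0.476105.
Expected number = 7,236 × 0.476105 = 3445.1.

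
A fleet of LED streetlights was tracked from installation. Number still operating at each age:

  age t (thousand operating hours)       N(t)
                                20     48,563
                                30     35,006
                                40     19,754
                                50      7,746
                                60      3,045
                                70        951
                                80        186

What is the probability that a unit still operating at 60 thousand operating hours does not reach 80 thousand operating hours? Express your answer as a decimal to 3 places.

0.939

P(fail before 80 | operational at 60) = 1 − N(80)/N(60) = 1 − 186/3,045 = (2,859)/3,045 = 0.938916.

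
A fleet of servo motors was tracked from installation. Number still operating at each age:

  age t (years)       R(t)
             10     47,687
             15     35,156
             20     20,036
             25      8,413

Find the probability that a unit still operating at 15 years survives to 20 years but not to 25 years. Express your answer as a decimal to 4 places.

This is the probability of reaching 20 but not 25, conditional on being operational at 15: (R(20) − R(25)) / R(15).
= (20,036 − 8,413) / 35,156 = 11,623 / 35,156 = 0.330612.

0.3306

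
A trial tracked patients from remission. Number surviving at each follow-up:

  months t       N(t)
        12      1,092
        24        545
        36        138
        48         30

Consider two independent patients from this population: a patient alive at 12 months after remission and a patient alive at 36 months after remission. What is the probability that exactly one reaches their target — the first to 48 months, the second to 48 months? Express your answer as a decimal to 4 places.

p₁ = N(48)/N(12) = 30/1,092 = 0.027473; p₂ = N(48)/N(36) = 30/138 = 0.217391.
P(exactly one) = p₁(1−p₂) + (1−p₁)p₂ = 0.021501 + 0.211419 = 0.232919.

0.2329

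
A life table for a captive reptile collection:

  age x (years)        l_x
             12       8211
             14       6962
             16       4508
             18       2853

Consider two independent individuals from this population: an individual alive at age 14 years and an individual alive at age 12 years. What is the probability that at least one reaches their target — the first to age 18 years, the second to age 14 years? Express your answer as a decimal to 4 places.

0.9102

p₁ = l_18/l_14 = 2853/6962 = 0.409796; p₂ = l_14/l_12 = 6962/8211 = 0.847887.
P(at least one) = 1 − (1−p₁)(1−p₂) = 1 − 0.590204 × 0.152113 = 0.910222.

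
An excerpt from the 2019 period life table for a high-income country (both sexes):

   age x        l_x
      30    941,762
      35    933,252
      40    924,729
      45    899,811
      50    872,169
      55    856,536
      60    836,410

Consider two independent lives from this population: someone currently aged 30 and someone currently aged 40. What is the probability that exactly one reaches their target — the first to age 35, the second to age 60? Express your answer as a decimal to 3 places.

p₁ = l_35/l_30 = 933,252/941,762 = 0.990964; p₂ = l_60/l_40 = 836,410/924,729 = 0.904492.
P(exactly one) = p₁(1−p₂) + (1−p₁)p₂ = 0.094645 + 0.008173 = 0.102818.

0.103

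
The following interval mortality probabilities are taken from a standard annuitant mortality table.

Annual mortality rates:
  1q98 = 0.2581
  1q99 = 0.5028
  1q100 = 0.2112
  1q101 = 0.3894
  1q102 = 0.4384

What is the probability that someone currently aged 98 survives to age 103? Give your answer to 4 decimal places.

Survival from 98 to 103 is the product of surviving each interval: (1 − 0.2581) × (1 − 0.5028) × (1 − 0.2112) × (1 − 0.3894) × (1 − 0.4384).
= 0.7419 × 0.4972 × 0.7888 × 0.6106 × 0.5616 = 0.099776.

0.0998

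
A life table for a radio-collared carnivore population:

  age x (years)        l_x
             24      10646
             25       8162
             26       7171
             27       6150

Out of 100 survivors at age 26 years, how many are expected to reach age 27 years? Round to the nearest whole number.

The relevant probability is 6150/7171 = 0.857621.
Expected number = 100 × 0.857621 = 86.

86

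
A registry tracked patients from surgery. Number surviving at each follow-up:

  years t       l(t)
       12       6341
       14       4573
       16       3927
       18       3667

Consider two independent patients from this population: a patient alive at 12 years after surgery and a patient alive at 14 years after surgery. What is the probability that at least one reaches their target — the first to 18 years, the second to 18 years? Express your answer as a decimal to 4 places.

0.9165

p₁ = l(18)/l(12) = 3667/6341 = 0.578300; p₂ = l(18)/l(14) = 3667/4573 = 0.801881.
P(at least one) = 1 − (1−p₁)(1−p₂) = 1 − 0.421700 × 0.198119 = 0.916453.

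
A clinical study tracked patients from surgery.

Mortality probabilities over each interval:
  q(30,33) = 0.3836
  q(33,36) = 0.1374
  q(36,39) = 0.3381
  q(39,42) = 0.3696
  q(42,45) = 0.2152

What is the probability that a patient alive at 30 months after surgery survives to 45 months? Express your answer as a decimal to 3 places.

P(survive 30→45) = (1 − 0.3836) × (1 − 0.1374) × (1 − 0.3381) × (1 − 0.3696) × (1 − 0.2152).
= 0.6164 × 0.8626 × 0.6619 × 0.6304 × 0.7848 = 0.174116.

0.174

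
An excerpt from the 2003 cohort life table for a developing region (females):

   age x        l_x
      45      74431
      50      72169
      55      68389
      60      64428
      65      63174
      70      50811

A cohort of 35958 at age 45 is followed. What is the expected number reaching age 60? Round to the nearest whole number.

The relevant probability is 64428/74431 = 0.865607.
Expected number = 35958 × 0.865607 = 31125.

31125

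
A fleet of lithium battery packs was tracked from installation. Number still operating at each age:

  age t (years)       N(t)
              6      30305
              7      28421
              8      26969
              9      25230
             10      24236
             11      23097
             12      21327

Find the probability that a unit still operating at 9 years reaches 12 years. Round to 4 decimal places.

0.8453

The conditional survival probability is N(12)/N(9) = 21327/25230 = 0.845303.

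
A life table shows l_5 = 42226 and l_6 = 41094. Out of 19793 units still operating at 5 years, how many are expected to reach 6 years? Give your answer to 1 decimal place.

The relevant probability is 41094/42226 = 0.973192.
Expected number = 19793 × 0.973192 = 19262.4.

19262.4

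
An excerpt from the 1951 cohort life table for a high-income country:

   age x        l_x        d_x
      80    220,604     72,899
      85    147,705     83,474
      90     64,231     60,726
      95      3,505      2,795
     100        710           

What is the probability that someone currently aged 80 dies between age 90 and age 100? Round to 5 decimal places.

0.28794

We want 10|10q80 = (l_90 − l_100)/l_80.
This is the probability of reaching 90 but not 100, conditional on being alive at 80: (l_90 − l_100) / l_80.
= (64,231 − 710) / 220,604 = 63,521 / 220,604 = 0.287941.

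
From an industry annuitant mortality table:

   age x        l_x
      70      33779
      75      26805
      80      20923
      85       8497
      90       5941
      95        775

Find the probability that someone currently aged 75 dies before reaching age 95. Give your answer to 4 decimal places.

0.9711

P(die before 95 | alive at 75) = 1 − l_95/l_75 = 1 − 775/26805 = (26030)/26805 = 0.971087.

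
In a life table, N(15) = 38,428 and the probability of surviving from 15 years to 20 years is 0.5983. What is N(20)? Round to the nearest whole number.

N(20) = N(15) × p = 38,428 × 0.5983 = 22991.

22991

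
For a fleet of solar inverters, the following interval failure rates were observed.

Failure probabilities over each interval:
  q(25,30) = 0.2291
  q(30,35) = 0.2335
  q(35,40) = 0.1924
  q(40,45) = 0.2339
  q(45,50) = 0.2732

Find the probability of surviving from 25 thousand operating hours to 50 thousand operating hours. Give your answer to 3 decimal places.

0.266

Chaining the interval survival probabilities: (1 − 0.2291) × (1 − 0.2335) × (1 − 0.1924) × (1 − 0.2339) × (1 − 0.2732).
= 0.7709 × 0.7665 × 0.8076 × 0.7661 × 0.7268 = 0.265709.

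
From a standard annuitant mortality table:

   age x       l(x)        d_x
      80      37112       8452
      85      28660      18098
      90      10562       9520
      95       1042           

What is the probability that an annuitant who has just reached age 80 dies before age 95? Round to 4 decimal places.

0.9719

P(die before 95 | alive at 80) = 1 − l(95)/l(80) = 1 − 1042/37112 = (36070)/37112 = 0.971923.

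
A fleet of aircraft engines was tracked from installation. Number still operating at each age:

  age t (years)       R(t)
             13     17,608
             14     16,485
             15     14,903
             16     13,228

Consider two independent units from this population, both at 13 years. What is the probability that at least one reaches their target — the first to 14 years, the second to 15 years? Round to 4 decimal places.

0.9902

p₁ = R(14)/R(13) = 16,485/17,608 = 0.936222; p₂ = R(15)/R(13) = 14,903/17,608 = 0.846377.
P(at least one) = 1 − (1−p₁)(1−p₂) = 1 − 0.063778 × 0.153623 = 0.990202.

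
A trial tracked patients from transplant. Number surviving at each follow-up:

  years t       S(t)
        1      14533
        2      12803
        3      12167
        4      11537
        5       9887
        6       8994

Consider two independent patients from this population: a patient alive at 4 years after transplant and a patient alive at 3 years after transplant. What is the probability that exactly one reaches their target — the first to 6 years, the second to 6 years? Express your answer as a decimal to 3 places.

0.366

p₁ = S(6)/S(4) = 8994/11537 = 0.779579; p₂ = S(6)/S(3) = 8994/12167 = 0.739213.
P(exactly one) = p₁(1−p₂) + (1−p₁)p₂ = 0.203304 + 0.162938 = 0.366242.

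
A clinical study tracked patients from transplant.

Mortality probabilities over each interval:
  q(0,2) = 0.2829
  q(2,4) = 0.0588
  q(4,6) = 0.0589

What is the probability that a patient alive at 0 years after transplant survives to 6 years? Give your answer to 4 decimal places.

0.6352

P(survive 0→6) = (1 − 0.2829) × (1 − 0.0588) × (1 − 0.0589).
= 0.7171 × 0.9412 × 0.9411 = 0.635181.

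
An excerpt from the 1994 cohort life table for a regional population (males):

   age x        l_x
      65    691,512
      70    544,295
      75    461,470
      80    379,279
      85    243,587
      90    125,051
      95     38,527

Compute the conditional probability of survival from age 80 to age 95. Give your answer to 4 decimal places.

0.1016

We want 15p80 = l_95/l_80.
The conditional survival probability is l_95/l_80 = 38,527/379,279 = 0.101580.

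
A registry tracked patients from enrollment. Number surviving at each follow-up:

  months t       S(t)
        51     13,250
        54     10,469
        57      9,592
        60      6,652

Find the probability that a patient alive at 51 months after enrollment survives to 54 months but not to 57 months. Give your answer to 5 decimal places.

0.06619

This is the probability of reaching 54 but not 57, conditional on being alive at 51: (S(54) − S(57)) / S(51).
= (10,469 − 9,592) / 13,250 = 877 / 13,250 = 0.066189.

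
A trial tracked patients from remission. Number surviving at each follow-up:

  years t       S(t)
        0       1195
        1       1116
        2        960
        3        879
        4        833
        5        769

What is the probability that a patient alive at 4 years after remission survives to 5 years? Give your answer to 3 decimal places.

The conditional survival probability is S(5)/S(4) = 769/833 = 0.923169.

0.923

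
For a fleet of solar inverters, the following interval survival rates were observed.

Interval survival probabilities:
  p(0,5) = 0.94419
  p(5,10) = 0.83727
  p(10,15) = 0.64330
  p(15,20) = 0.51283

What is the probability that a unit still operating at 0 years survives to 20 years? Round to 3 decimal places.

Chaining the interval survival probabilities: 0.94419 × 0.83727 × 0.64330 × 0.51283.
= 0.260803.

0.261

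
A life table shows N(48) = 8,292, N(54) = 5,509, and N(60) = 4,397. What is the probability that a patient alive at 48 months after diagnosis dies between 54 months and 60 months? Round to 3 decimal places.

This is the probability of reaching 54 but not 60, conditional on being alive at 48: (N(54) − N(60)) / N(48).
= (5,509 − 4,397) / 8,292 = 1,112 / 8,292 = 0.134105.

0.134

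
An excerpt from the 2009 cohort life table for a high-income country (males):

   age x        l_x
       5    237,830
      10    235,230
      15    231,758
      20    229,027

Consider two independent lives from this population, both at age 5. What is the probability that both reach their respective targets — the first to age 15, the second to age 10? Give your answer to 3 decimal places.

0.964

p₁ = l_15/l_5 = 231,758/237,830 = 0.974469; p₂ = l_10/l_5 = 235,230/237,830 = 0.989068.
P(both) = p₁ × p₂ = 0.974469 × 0.989068 = 0.963816.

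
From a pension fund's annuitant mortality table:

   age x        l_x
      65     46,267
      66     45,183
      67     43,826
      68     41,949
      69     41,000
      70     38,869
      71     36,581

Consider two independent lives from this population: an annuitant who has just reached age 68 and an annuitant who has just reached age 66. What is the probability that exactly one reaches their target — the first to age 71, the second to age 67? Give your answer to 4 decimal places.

p₁ = l_71/l_68 = 36,581/41,949 = 0.872035; p₂ = l_67/l_66 = 43,826/45,183 = 0.969967.
P(exactly one) = p₁(1−p₂) + (1−p₁)p₂ = 0.026190 + 0.124122 = 0.150312.

0.1503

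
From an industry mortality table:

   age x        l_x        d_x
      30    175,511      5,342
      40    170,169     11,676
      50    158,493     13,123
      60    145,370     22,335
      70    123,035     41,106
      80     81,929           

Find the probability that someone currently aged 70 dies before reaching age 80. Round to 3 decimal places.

0.334

P(die before 80 | alive at 70) = 1 − l_80/l_70 = 1 − 81,929/123,035 = (41,106)/123,035 = 0.334100.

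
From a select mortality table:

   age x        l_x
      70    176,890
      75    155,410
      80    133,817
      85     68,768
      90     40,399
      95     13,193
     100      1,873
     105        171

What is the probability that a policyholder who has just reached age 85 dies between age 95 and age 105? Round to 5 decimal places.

We want 10|10q85 = (l_95 − l_105)/l_85.
This is the probability of reaching 95 but not 105, conditional on being alive at 85: (l_95 − l_105) / l_85.
= (13,193 − 171) / 68,768 = 13,022 / 68,768 = 0.189361.

0.18936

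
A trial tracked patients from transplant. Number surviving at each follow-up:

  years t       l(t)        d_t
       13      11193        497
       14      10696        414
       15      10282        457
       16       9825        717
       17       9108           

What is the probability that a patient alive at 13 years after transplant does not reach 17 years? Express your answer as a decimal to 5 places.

0.18628

P(die before 17 | alive at 13) = 1 − l(17)/l(13) = 1 − 9108/11193 = (2085)/11193 = 0.186277.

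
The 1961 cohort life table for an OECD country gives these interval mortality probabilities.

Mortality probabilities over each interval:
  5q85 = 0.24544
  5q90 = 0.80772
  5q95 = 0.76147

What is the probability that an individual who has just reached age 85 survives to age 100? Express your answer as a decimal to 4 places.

0.0346

Chaining the interval survival probabilities: (1 − 0.24544) × (1 − 0.80772) × (1 − 0.76147).
= 0.75456 × 0.19228 × 0.23853 = 0.034608.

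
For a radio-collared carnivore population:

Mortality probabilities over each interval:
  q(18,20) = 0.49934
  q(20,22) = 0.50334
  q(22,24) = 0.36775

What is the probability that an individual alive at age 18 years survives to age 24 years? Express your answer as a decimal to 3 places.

Chaining the interval survival probabilities: (1 − 0.49934) × (1 − 0.50334) × (1 − 0.36775).
= 0.50066 × 0.49666 × 0.63225 = 0.157214.

0.157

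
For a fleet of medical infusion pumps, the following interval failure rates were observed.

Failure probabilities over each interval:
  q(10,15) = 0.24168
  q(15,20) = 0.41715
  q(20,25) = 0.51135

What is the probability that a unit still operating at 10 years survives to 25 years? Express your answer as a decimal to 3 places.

0.216

P(survive 10→25) = (1 − 0.24168) × (1 − 0.41715) × (1 − 0.51135).
= 0.75832 × 0.58285 × 0.48865 = 0.215977.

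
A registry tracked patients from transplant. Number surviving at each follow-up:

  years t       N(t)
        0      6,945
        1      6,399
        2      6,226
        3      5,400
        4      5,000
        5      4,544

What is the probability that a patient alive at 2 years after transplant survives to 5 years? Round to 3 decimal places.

The conditional survival probability is N(5)/N(2) = 4,544/6,226 = 0.729843.

0.730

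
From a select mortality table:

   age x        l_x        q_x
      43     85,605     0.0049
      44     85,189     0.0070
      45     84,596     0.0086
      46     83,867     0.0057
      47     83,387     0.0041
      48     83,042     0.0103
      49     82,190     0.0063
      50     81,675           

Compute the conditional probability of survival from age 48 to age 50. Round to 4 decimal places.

We want 2p48 = l_50/l_48.
The conditional survival probability is l_50/l_48 = 81,675/83,042 = 0.983538.

0.9835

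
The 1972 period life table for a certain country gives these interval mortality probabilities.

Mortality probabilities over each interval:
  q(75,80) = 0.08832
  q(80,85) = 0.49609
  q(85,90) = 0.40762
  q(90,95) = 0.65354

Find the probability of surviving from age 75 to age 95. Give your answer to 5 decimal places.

0.09429

The overall survival probability is (1 − 0.08832) × (1 − 0.49609) × (1 − 0.40762) × (1 − 0.65354).
= 0.91168 × 0.50391 × 0.59238 × 0.34646 = 0.094286.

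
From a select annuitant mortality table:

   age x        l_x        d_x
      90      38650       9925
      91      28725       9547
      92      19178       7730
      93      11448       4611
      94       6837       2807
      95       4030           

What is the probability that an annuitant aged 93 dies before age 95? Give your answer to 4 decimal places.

0.6480

P(die before 95 | alive at 93) = 1 − l_95/l_93 = 1 − 4030/11448 = (7418)/11448 = 0.647973.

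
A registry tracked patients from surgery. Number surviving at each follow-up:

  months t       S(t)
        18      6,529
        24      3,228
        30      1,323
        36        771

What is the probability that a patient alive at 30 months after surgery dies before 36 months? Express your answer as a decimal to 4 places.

0.4172

P(die before 36 | alive at 30) = 1 − S(36)/S(30) = 1 − 771/1,323 = (552)/1,323 = 0.417234.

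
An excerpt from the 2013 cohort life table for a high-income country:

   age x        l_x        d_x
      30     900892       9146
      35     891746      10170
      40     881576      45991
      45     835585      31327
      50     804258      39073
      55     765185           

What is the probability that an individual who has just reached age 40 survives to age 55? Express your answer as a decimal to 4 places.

We want 15p40 = l_55/l_40.
The conditional survival probability is l_55/l_40 = 765185/881576 = 0.867974.

0.8680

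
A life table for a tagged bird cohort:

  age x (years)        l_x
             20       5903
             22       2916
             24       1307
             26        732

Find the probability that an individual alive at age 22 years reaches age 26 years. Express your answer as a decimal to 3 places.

The conditional survival probability is l_26/l_22 = 732/2916 = 0.251029.

0.251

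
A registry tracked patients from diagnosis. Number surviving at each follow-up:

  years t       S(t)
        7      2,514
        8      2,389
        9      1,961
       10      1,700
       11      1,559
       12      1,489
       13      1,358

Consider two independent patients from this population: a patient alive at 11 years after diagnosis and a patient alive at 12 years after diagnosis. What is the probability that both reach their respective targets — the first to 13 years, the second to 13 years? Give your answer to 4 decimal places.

0.7944

p₁ = S(13)/S(11) = 1,358/1,559 = 0.871071; p₂ = S(13)/S(12) = 1,358/1,489 = 0.912021.
P(both) = p₁ × p₂ = 0.871071 × 0.912021 = 0.794435.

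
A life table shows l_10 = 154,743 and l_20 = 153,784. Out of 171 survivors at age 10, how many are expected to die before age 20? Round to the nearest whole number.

1

The relevant probability is 1 − 153,784/154,743 = 0.006197.
Expected number = 171 × 0.006197 = 1.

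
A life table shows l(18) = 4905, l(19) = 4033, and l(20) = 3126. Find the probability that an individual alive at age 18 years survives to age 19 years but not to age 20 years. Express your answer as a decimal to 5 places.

0.18491

This is the probability of reaching 19 but not 20, conditional on being alive at 18: (l(19) − l(20)) / l(18).
= (4033 − 3126) / 4905 = 907 / 4905 = 0.184913.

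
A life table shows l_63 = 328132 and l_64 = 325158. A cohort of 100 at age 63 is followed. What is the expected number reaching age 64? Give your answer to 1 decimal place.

99.1

The relevant probability is 325158/328132 = 0.990937.
Expected number = 100 × 0.990937 = 99.1.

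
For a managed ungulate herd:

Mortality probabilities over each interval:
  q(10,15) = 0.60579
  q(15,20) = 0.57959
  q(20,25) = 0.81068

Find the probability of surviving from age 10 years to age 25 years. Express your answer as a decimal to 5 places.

The overall survival probability is (1 − 0.60579) × (1 − 0.57959) × (1 − 0.81068).
= 0.39421 × 0.42041 × 0.18932 = 0.031376.

0.03138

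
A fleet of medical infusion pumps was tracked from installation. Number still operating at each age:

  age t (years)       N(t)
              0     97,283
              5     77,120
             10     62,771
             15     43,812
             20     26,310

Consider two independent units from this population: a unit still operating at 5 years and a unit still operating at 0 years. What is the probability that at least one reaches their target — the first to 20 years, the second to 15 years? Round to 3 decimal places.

p₁ = N(20)/N(5) = 26,310/77,120 = 0.341157; p₂ = N(15)/N(0) = 43,812/97,283 = 0.450356.
P(at least one) = 1 − (1−p₁)(1−p₂) = 1 − 0.658843 × 0.549644 = 0.637871.

0.638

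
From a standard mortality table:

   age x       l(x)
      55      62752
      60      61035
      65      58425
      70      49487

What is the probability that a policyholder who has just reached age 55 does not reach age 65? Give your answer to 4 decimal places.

P(die before 65 | alive at 55) = 1 − l(65)/l(55) = 1 − 58425/62752 = (4327)/62752 = 0.068954.

0.0690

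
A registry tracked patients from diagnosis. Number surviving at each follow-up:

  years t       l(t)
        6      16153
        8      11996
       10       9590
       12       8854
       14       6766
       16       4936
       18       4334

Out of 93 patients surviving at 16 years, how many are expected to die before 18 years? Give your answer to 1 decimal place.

11.3

The relevant probability is 1 − 4334/4936 = 0.121961.
Expected number = 93 × 0.121961 = 11.3.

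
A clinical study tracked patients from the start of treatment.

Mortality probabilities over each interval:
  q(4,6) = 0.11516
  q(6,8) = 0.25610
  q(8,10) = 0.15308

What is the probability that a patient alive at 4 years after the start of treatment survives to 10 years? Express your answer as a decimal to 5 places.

Chaining the interval survival probabilities: (1 − 0.11516) × (1 − 0.25610) × (1 − 0.15308).
= 0.88484 × 0.74390 × 0.84692 = 0.557470.

0.55747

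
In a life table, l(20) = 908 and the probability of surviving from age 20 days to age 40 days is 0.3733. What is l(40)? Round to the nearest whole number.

339

l(40) = l(20) × p = 908 × 0.3733 = 339.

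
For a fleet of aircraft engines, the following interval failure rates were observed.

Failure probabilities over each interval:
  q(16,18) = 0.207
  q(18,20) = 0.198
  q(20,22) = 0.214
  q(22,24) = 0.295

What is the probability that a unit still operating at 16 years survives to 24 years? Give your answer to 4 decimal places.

The overall survival probability is (1 − 0.207) × (1 − 0.198) × (1 − 0.214) × (1 − 0.295).
= 0.793 × 0.802 × 0.786 × 0.705 = 0.352419.

0.3524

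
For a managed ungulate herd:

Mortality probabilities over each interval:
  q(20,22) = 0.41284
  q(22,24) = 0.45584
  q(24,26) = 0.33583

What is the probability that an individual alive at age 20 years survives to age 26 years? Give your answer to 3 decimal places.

0.212

P(survive 20→26) = (1 − 0.41284) × (1 − 0.45584) × (1 − 0.33583).
= 0.58716 × 0.54416 × 0.66417 = 0.212208.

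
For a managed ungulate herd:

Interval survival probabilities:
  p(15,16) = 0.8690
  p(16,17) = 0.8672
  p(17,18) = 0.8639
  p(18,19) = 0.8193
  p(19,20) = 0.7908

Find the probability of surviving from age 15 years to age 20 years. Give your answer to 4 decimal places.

Survival from 15 to 20 is the product of surviving each interval: 0.8690 × 0.8672 × 0.8639 × 0.8193 × 0.7908.
= 0.421805.

0.4218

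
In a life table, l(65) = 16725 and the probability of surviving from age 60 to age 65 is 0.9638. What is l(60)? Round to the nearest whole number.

l(60) = l(65) / p = 16725 / 0.9638 = 17353.

17353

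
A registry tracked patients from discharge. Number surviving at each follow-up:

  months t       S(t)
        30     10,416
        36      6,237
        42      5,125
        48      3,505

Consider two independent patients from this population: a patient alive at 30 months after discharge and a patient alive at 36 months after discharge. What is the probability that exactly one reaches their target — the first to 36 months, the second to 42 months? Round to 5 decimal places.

0.43644

p₁ = S(36)/S(30) = 6,237/10,416 = 0.598790; p₂ = S(42)/S(36) = 5,125/6,237 = 0.821709.
P(exactly one) = p₁(1−p₂) + (1−p₁)p₂ = 0.106759 + 0.329678 = 0.436437.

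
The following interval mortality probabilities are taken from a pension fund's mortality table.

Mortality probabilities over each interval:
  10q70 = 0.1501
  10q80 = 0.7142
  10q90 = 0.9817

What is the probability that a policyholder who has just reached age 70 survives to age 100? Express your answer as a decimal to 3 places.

Survival from 70 to 100 is the product of surviving each interval: (1 − 0.1501) × (1 − 0.7142) × (1 − 0.9817).
= 0.8499 × 0.2858 × 0.0183 = 0.004445.

0.004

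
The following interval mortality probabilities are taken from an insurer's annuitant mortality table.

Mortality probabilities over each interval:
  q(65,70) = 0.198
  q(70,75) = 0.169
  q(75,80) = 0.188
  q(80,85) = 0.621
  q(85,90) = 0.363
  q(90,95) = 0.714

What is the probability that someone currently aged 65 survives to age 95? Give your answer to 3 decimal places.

Survival from 65 to 95 is the product of surviving each interval: (1 − 0.198) × (1 − 0.169) × (1 − 0.188) × (1 − 0.621) × (1 − 0.363) × (1 − 0.714).
= 0.802 × 0.831 × 0.812 × 0.379 × 0.637 × 0.286 = 0.037366.

0.037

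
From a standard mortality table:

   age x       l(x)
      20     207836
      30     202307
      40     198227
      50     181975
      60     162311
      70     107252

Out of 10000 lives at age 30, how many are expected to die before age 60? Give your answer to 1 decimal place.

1977.0

The relevant probability is 1 − 162311/202307 = 0.197700.
Expected number = 10000 × 0.197700 = 1977.0.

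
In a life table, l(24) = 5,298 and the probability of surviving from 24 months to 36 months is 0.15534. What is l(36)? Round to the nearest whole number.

l(36) = l(24) × p = 5,298 × 0.15534 = 823.

823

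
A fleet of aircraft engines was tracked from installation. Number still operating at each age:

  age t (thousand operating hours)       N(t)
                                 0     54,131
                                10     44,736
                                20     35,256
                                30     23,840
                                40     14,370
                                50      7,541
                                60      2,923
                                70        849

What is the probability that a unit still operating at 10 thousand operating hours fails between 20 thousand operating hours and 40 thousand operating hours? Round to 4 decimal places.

This is the probability of reaching 20 but not 40, conditional on being operational at 10: (N(20) − N(40)) / N(10).
= (35,256 − 14,370) / 44,736 = 20,886 / 44,736 = 0.466872.

0.4669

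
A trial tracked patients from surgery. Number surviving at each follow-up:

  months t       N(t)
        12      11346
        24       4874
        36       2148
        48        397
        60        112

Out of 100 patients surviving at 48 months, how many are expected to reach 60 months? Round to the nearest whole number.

28

The relevant probability is 112/397 = 0.282116.
Expected number = 100 × 0.282116 = 28.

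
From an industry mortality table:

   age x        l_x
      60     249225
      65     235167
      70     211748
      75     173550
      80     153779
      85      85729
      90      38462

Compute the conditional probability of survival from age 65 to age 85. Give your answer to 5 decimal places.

0.36455

We want 20p65 = l_85/l_65.
The conditional survival probability is l_85/l_65 = 85729/235167 = 0.364545.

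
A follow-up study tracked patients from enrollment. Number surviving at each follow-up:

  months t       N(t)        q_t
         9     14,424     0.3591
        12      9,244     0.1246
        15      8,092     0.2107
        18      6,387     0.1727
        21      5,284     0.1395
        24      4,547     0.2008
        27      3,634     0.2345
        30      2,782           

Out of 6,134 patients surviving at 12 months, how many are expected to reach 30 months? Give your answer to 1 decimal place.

The relevant probability is 2,782/9,244 = 0.300952.
Expected number = 6,134 × 0.300952 = 1846.0.

1846.0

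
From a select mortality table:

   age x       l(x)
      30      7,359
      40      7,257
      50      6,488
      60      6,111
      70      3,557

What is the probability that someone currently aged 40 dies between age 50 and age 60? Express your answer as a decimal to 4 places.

This is the probability of reaching 50 but not 60, conditional on being alive at 40: (l(50) − l(60)) / l(40).
= (6,488 − 6,111) / 7,257 = 377 / 7,257 = 0.051950.

0.0519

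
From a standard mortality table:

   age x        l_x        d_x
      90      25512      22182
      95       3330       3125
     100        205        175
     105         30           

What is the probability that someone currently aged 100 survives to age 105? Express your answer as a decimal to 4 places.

We want 5p100 = l_105/l_100.
The conditional survival probability is l_105/l_100 = 30/205 = 0.146341.

0.1463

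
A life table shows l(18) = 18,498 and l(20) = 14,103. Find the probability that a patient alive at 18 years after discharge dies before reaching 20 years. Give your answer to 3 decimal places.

P(die before 20 | alive at 18) = 1 − l(20)/l(18) = 1 − 14,103/18,498 = (4,395)/18,498 = 0.237593.

0.238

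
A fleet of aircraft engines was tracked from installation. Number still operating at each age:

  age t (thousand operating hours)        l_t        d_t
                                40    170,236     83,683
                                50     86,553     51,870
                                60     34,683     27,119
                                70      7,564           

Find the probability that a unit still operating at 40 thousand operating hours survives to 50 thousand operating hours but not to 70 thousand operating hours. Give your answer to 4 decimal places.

This is the probability of reaching 50 but not 70, conditional on being operational at 40: (l_50 − l_70) / l_40.
= (86,553 − 7,564) / 170,236 = 78,989 / 170,236 = 0.463997.

0.4640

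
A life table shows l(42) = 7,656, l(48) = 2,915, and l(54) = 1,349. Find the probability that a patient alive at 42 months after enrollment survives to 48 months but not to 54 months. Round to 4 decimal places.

This is the probability of reaching 48 but not 54, conditional on being alive at 42: (l(48) − l(54)) / l(42).
= (2,915 − 1,349) / 7,656 = 1,566 / 7,656 = 0.204545.

0.2045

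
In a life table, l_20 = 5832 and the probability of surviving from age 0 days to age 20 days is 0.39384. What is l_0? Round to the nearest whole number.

l_0 = l_20 / p = 5832 / 0.39384 = 14808.

14808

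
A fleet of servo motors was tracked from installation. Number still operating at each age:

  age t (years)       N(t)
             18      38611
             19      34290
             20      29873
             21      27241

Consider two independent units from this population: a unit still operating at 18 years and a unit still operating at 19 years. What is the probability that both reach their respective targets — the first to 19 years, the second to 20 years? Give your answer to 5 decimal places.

p₁ = N(19)/N(18) = 34290/38611 = 0.888089; p₂ = N(20)/N(19) = 29873/34290 = 0.871187.
P(both) = p₁ × p₂ = 0.888089 × 0.871187 = 0.773692.

0.77369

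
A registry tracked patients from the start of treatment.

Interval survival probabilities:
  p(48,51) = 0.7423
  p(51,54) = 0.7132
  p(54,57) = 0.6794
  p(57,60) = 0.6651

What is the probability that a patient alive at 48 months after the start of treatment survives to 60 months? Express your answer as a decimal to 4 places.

Survival from 48 to 60 is the product of surviving each interval: 0.7423 × 0.7132 × 0.6794 × 0.6651.
= 0.239223.

0.2392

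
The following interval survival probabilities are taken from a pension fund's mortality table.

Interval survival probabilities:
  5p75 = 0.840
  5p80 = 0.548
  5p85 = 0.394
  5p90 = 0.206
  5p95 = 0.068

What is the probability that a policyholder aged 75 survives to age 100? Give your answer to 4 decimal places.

0.0025

25p75 = 0.840 × 0.548 × 0.394 × 0.206 × 0.068.
= 0.002541.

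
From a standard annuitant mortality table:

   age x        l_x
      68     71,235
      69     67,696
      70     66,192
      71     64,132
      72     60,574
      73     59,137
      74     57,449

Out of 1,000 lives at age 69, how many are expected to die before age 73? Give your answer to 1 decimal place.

The relevant probability is 1 − 59,137/67,696 = 0.126433.
Expected number = 1,000 × 0.126433 = 126.4.

126.4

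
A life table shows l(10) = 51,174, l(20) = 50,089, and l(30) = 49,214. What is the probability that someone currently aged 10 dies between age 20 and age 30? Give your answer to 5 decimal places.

This is the probability of reaching 20 but not 30, conditional on being alive at 10: (l(20) − l(30)) / l(10).
= (50,089 − 49,214) / 51,174 = 875 / 51,174 = 0.017099.

0.01710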